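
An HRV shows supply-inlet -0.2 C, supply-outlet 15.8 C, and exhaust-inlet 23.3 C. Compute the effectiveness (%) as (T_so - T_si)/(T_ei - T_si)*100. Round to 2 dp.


eff = (15.8-(-0.2))/(23.3-(-0.2))*100 = 68.09 %

68.09 %


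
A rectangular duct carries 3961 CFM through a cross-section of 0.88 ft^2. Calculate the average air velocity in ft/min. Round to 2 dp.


V = 3961 / 0.88 = 4501.14 ft/min

4501.14 ft/min


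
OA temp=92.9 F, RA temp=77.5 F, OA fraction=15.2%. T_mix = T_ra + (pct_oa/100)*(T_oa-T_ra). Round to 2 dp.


T_mix = 77.5 + (15.2/100)*(92.9-77.5) = 79.84 F

79.84 F


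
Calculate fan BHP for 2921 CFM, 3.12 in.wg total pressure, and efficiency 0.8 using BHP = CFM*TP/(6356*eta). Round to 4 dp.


BHP = 2921 * 3.12 / (6356 * 0.8) = 1.7923 hp

1.7923 hp


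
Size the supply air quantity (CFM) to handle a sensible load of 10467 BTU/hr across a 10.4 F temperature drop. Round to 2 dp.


CFM = 10467 / (1.08 * 10.4) = 931.89

931.89 CFM


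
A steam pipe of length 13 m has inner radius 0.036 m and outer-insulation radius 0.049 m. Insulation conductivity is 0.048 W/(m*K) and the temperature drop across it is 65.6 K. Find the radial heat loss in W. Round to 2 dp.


Q = 2*pi*0.048*13*65.6/ln(0.049/0.036) = 834.24 W

834.24 W


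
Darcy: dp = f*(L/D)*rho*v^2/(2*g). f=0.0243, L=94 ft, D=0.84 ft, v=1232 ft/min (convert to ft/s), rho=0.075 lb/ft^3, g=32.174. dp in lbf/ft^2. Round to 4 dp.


v_fps = 1232/60 = 20.5333 ft/s
dp = 0.0243*(94/0.84)*0.075*20.5333^2/(2*32.174) = 1.3363 lbf/ft^2

1.3363 lbf/ft^2


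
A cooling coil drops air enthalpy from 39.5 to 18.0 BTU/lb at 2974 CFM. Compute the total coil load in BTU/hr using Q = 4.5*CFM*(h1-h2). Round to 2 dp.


Q = 4.5 * 2974 * (39.5 - 18.0) = 287734.50 BTU/hr

287734.50 BTU/hr


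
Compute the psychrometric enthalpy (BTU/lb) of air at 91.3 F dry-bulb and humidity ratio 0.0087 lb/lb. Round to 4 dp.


h = 0.24*91.3 + 0.0087*(1061+0.444*91.3) = 31.4954 BTU/lb

31.4954 BTU/lb


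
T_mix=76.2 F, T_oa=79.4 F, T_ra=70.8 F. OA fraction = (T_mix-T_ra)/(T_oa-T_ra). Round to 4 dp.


frac = (76.2 - 70.8) / (79.4 - 70.8) = 0.6279

0.6279


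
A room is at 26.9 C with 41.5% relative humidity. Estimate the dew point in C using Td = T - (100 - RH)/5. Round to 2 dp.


Td = 26.9 - (100-41.5)/5 = 15.20 C

15.20 C


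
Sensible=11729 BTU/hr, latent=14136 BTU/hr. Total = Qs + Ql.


Qt = 11729 + 14136 = 25865 BTU/hr

25865 BTU/hr


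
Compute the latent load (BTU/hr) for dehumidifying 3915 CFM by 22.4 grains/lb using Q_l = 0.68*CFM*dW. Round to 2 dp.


Q = 0.68 * 3915 * 22.4 = 59633.28 BTU/hr

59633.28 BTU/hr


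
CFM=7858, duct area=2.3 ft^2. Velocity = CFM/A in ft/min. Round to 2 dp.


V = 7858 / 2.3 = 3416.52 ft/min

3416.52 ft/min


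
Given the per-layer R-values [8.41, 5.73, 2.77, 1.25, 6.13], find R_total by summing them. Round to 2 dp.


R_total = 8.41 + 5.73 + 2.77 + 1.25 + 6.13 = 24.29

24.29


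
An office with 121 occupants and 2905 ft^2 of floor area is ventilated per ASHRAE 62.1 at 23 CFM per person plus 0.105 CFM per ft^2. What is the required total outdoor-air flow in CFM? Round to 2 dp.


Total = 121*23 + 2905*0.105 = 3088.03 CFM

3088.03 CFM


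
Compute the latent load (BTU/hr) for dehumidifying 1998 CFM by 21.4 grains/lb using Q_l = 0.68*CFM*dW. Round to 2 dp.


Q = 0.68 * 1998 * 21.4 = 29074.90 BTU/hr

29074.90 BTU/hr


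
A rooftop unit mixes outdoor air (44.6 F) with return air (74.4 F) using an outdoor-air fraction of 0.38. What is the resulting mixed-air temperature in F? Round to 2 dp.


T_mix = 0.38*44.6 + 0.62*74.4 = 63.08 F

63.08 F


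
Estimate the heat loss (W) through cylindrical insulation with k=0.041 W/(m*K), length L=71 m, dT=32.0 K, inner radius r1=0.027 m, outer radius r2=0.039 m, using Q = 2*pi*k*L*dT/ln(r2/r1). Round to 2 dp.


Q = 2*pi*0.041*71*32.0/ln(0.039/0.027) = 1591.66 W

1591.66 W


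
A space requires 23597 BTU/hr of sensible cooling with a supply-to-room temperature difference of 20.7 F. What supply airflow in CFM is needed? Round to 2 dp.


CFM = 23597 / (1.08 * 20.7) = 1055.51

1055.51 CFM


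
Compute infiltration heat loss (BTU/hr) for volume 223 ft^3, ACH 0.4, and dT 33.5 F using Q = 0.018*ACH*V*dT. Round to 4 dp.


Q = 0.018 * 0.4 * 223 * 33.5 = 53.7876 BTU/hr

53.7876 BTU/hr


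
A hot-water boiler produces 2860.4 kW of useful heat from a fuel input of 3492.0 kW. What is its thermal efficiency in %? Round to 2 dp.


eta = (2860.4/3492.0)*100 = 81.91 %

81.91 %


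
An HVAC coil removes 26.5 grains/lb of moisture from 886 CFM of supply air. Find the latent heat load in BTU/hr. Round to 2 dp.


Q = 0.68 * 886 * 26.5 = 15965.72 BTU/hr

15965.72 BTU/hr


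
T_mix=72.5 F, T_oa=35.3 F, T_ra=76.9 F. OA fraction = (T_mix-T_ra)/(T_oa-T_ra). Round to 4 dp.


frac = (72.5 - 76.9) / (35.3 - 76.9) = 0.1058

0.1058


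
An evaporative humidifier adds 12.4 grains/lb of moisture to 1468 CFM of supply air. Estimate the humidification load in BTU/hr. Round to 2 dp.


Q = 0.68 * 1468 * 12.4 = 12378.18 BTU/hr

12378.18 BTU/hr


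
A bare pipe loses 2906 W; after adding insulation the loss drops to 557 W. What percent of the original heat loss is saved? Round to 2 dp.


Savings = ((2906-557)/2906)*100 = 80.83 %

80.83 %


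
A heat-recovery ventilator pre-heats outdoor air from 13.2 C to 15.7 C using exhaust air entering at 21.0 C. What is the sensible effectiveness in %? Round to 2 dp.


eff = (15.7-13.2)/(21.0-13.2)*100 = 32.05 %

32.05 %


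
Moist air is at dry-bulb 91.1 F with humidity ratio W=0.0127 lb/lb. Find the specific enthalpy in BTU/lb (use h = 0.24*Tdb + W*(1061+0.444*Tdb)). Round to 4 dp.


h = 0.24*91.1 + 0.0127*(1061+0.444*91.1) = 35.8524 BTU/lb

35.8524 BTU/lb


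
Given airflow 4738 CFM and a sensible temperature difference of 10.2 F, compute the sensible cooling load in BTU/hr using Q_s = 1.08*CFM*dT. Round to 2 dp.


Q = 1.08 * 4738 * 10.2 = 52193.81 BTU/hr

52193.81 BTU/hr


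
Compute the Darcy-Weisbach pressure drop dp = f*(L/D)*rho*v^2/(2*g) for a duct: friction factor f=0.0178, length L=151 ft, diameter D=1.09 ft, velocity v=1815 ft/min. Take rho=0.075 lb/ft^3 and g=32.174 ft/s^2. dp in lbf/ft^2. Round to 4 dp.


v_fps = 1815/60 = 30.25 ft/s
dp = 0.0178*(151/1.09)*0.075*30.25^2/(2*32.174) = 2.6299 lbf/ft^2

2.6299 lbf/ft^2


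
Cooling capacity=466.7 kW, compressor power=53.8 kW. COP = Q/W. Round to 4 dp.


COP = 466.7 / 53.8 = 8.6747

8.6747


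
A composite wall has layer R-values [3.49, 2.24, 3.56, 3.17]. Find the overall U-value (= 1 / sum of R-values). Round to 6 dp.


R_total = 3.49 + 2.24 + 3.56 + 3.17 = 12.46
U = 1/12.46 = 0.080257

0.080257


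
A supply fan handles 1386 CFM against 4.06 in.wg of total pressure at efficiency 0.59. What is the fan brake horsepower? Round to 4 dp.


BHP = 1386 * 4.06 / (6356 * 0.59) = 1.5006 hp

1.5006 hp


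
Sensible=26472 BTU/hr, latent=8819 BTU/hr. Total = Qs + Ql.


Qt = 26472 + 8819 = 35291 BTU/hr

35291 BTU/hr


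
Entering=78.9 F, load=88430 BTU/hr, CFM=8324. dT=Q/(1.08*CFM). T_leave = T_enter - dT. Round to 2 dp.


dT = 88430/(1.08*8324) = 9.8366
T_leave = 78.9 - 9.8366 = 69.06 F

69.06 F


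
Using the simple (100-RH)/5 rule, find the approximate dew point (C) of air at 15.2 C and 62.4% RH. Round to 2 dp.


Td = 15.2 - (100-62.4)/5 = 7.68 C

7.68 C


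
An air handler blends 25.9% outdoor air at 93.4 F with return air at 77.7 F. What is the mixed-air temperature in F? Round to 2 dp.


T_mix = 77.7 + (25.9/100)*(93.4-77.7) = 81.77 F

81.77 F


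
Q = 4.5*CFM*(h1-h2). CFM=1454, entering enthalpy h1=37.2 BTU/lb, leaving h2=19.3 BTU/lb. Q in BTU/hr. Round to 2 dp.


Q = 4.5 * 1454 * (37.2 - 19.3) = 117119.70 BTU/hr

117119.70 BTU/hr


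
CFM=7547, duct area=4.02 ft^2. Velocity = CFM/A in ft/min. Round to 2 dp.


V = 7547 / 4.02 = 1877.36 ft/min

1877.36 ft/min


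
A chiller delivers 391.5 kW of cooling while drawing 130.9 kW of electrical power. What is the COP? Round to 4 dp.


COP = 391.5 / 130.9 = 2.9908

2.9908


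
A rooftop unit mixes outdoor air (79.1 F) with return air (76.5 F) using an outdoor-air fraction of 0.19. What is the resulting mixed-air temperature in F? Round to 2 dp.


T_mix = 0.19*79.1 + 0.81*76.5 = 76.99 F

76.99 F


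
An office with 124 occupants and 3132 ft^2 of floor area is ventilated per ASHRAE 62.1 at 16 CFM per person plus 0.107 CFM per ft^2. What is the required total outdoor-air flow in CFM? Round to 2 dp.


Total = 124*16 + 3132*0.107 = 2319.12 CFM

2319.12 CFM


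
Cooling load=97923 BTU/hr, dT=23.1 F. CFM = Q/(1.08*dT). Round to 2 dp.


CFM = 97923 / (1.08 * 23.1) = 3925.08

3925.08 CFM


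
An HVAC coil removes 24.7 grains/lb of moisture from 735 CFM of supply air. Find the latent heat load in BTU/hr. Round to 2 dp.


Q = 0.68 * 735 * 24.7 = 12345.06 BTU/hr

12345.06 BTU/hr


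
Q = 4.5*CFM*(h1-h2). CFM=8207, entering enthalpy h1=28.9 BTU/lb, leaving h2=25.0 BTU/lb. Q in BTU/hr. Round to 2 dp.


Q = 4.5 * 8207 * (28.9 - 25.0) = 144032.85 BTU/hr

144032.85 BTU/hr


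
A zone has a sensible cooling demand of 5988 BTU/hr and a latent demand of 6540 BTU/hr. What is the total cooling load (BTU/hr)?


Qt = 5988 + 6540 = 12528 BTU/hr

12528 BTU/hr


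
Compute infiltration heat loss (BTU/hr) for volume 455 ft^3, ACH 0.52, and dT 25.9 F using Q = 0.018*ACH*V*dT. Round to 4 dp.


Q = 0.018 * 0.52 * 455 * 25.9 = 110.3029 BTU/hr

110.3029 BTU/hr


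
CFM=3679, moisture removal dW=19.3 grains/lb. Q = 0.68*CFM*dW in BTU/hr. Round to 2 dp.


Q = 0.68 * 3679 * 19.3 = 48283.20 BTU/hr

48283.20 BTU/hr


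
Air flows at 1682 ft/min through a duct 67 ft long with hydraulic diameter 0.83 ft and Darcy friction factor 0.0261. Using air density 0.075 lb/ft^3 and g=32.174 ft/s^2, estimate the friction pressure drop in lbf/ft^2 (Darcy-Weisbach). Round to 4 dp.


v_fps = 1682/60 = 28.0333 ft/s
dp = 0.0261*(67/0.83)*0.075*28.0333^2/(2*32.174) = 1.9298 lbf/ft^2

1.9298 lbf/ft^2


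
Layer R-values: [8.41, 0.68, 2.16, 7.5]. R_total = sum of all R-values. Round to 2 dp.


R_total = 8.41 + 0.68 + 2.16 + 7.5 = 18.75

18.75


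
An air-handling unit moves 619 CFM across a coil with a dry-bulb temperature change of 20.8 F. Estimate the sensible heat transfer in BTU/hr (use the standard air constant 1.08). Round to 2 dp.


Q = 1.08 * 619 * 20.8 = 13905.22 BTU/hr

13905.22 BTU/hr


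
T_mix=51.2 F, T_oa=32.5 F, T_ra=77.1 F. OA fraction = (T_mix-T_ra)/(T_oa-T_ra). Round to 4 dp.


frac = (51.2 - 77.1) / (32.5 - 77.1) = 0.5807

0.5807


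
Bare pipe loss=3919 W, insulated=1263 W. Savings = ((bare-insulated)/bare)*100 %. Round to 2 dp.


Savings = ((3919-1263)/3919)*100 = 67.77 %

67.77 %


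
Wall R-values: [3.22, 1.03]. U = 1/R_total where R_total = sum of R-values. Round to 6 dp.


R_total = 3.22 + 1.03 = 4.25
U = 1/4.25 = 0.235294

0.235294


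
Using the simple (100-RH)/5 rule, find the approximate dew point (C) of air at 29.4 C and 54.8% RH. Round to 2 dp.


Td = 29.4 - (100-54.8)/5 = 20.36 C

20.36 C


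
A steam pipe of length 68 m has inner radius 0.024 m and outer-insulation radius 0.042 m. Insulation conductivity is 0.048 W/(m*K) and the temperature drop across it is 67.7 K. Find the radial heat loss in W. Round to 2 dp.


Q = 2*pi*0.048*68*67.7/ln(0.042/0.024) = 2481.01 W

2481.01 W


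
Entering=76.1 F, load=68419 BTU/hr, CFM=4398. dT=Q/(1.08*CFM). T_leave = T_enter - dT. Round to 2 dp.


dT = 68419/(1.08*4398) = 14.4045
T_leave = 76.1 - 14.4045 = 61.70 F

61.70 F


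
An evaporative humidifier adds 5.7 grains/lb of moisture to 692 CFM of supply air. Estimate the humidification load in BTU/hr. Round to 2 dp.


Q = 0.68 * 692 * 5.7 = 2682.19 BTU/hr

2682.19 BTU/hr


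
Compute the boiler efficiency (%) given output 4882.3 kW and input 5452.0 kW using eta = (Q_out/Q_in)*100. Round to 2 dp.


eta = (4882.3/5452.0)*100 = 89.55 %

89.55 %


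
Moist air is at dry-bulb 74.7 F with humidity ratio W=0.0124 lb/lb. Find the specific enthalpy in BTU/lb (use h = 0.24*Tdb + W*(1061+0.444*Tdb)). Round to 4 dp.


h = 0.24*74.7 + 0.0124*(1061+0.444*74.7) = 31.4957 BTU/lb

31.4957 BTU/lb


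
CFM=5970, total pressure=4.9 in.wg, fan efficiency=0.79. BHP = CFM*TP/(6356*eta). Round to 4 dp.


BHP = 5970 * 4.9 / (6356 * 0.79) = 5.8259 hp

5.8259 hp


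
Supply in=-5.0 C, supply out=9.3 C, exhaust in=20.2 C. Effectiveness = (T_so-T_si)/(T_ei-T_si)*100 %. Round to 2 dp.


eff = (9.3-(-5.0))/(20.2-(-5.0))*100 = 56.75 %

56.75 %


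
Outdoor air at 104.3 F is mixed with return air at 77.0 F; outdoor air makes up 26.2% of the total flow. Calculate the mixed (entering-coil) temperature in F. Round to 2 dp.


T_mix = 77.0 + (26.2/100)*(104.3-77.0) = 84.15 F

84.15 F


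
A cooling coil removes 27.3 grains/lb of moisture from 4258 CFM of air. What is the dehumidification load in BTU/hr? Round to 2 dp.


Q = 0.68 * 4258 * 27.3 = 79045.51 BTU/hr

79045.51 BTU/hr


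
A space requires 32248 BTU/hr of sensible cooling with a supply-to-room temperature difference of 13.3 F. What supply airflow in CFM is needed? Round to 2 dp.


CFM = 32248 / (1.08 * 13.3) = 2245.06

2245.06 CFM


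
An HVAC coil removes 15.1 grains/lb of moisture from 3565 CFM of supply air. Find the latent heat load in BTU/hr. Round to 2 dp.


Q = 0.68 * 3565 * 15.1 = 36605.42 BTU/hr

36605.42 BTU/hr


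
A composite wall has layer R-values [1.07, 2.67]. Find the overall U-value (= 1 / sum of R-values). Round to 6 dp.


R_total = 1.07 + 2.67 = 3.74
U = 1/3.74 = 0.267380

0.267380


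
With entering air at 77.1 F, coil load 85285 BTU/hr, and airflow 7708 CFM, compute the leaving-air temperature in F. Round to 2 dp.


dT = 85285/(1.08*7708) = 10.2449
T_leave = 77.1 - 10.2449 = 66.86 F

66.86 F


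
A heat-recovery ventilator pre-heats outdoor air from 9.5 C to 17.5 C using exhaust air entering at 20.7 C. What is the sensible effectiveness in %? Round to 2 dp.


eff = (17.5-9.5)/(20.7-9.5)*100 = 71.43 %

71.43 %


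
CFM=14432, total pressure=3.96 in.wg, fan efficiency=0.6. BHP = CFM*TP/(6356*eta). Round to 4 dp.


BHP = 14432 * 3.96 / (6356 * 0.6) = 14.9860 hp

14.9860 hp


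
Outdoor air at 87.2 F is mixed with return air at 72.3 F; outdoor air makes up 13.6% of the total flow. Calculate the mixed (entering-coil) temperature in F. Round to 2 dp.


T_mix = 72.3 + (13.6/100)*(87.2-72.3) = 74.33 F

74.33 F


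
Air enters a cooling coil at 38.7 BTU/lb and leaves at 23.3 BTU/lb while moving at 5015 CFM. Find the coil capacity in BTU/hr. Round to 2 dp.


Q = 4.5 * 5015 * (38.7 - 23.3) = 347539.50 BTU/hr

347539.50 BTU/hr


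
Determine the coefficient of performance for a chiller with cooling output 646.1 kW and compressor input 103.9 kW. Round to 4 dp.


COP = 646.1 / 103.9 = 6.2185

6.2185


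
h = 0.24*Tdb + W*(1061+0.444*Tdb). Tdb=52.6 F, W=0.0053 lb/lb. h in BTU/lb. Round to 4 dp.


h = 0.24*52.6 + 0.0053*(1061+0.444*52.6) = 18.3711 BTU/lb

18.3711 BTU/lb


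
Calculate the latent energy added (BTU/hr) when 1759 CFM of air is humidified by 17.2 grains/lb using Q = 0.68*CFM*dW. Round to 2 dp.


Q = 0.68 * 1759 * 17.2 = 20573.26 BTU/hr

20573.26 BTU/hr


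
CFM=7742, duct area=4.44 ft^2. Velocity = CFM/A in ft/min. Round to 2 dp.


V = 7742 / 4.44 = 1743.69 ft/min

1743.69 ft/min


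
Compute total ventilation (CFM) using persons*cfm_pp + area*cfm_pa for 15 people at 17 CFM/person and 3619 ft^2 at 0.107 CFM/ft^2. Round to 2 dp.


Total = 15*17 + 3619*0.107 = 642.23 CFM

642.23 CFM


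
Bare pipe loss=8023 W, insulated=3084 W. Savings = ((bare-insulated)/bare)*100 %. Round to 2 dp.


Savings = ((8023-3084)/8023)*100 = 61.56 %

61.56 %


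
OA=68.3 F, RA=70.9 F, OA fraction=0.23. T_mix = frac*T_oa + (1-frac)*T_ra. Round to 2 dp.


T_mix = 0.23*68.3 + 0.77*70.9 = 70.30 F

70.30 F


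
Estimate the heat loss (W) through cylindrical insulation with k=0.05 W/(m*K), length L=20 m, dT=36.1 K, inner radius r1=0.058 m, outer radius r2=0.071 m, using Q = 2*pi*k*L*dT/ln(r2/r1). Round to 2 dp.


Q = 2*pi*0.05*20*36.1/ln(0.071/0.058) = 1121.57 W

1121.57 W


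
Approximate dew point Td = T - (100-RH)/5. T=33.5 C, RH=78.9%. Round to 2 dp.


Td = 33.5 - (100-78.9)/5 = 29.28 C

29.28 C


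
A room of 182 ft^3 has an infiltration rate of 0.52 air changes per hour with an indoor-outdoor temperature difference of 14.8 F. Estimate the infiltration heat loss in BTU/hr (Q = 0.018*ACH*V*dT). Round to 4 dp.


Q = 0.018 * 0.52 * 182 * 14.8 = 25.2121 BTU/hr

25.2121 BTU/hr


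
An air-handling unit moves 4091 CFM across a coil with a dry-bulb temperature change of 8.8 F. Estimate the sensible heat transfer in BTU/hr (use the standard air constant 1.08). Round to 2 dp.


Q = 1.08 * 4091 * 8.8 = 38880.86 BTU/hr

38880.86 BTU/hr


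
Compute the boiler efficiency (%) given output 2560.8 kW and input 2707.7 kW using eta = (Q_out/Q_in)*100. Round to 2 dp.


eta = (2560.8/2707.7)*100 = 94.57 %

94.57 %


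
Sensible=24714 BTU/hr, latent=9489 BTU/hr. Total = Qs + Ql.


Qt = 24714 + 9489 = 34203 BTU/hr

34203 BTU/hr


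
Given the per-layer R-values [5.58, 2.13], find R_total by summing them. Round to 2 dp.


R_total = 5.58 + 2.13 = 7.71

7.71


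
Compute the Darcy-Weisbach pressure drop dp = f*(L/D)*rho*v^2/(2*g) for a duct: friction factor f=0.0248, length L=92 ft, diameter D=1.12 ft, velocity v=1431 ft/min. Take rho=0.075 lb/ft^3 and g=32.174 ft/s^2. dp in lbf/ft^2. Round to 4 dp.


v_fps = 1431/60 = 23.85 ft/s
dp = 0.0248*(92/1.12)*0.075*23.85^2/(2*32.174) = 1.3506 lbf/ft^2

1.3506 lbf/ft^2


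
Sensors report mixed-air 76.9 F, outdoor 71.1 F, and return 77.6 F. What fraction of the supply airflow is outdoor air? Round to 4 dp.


frac = (76.9 - 77.6) / (71.1 - 77.6) = 0.1077

0.1077


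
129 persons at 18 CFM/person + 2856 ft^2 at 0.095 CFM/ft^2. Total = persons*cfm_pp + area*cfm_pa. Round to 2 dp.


Total = 129*18 + 2856*0.095 = 2593.32 CFM

2593.32 CFM


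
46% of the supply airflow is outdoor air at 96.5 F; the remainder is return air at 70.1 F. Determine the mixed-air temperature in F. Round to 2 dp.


T_mix = 0.46*96.5 + 0.54*70.1 = 82.24 F

82.24 F


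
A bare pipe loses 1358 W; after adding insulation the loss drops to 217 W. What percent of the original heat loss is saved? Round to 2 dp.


Savings = ((1358-217)/1358)*100 = 84.02 %

84.02 %


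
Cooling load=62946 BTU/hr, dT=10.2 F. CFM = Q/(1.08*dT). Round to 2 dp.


CFM = 62946 / (1.08 * 10.2) = 5714.05

5714.05 CFM


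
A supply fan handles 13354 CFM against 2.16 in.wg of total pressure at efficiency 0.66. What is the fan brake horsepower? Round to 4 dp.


BHP = 13354 * 2.16 / (6356 * 0.66) = 6.8760 hp

6.8760 hp


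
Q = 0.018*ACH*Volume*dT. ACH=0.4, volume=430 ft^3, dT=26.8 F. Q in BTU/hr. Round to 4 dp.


Q = 0.018 * 0.4 * 430 * 26.8 = 82.9728 BTU/hr

82.9728 BTU/hr


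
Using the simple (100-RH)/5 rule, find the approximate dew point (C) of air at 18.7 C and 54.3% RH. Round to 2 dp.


Td = 18.7 - (100-54.3)/5 = 9.56 C

9.56 C


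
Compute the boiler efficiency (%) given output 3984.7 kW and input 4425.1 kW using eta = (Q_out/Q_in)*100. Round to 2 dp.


eta = (3984.7/4425.1)*100 = 90.05 %

90.05 %


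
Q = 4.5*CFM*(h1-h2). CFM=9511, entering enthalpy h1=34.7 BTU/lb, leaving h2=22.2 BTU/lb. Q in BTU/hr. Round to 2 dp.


Q = 4.5 * 9511 * (34.7 - 22.2) = 534993.75 BTU/hr

534993.75 BTU/hr


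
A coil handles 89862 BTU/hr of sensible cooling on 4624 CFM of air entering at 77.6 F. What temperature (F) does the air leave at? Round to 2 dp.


dT = 89862/(1.08*4624) = 17.9943
T_leave = 77.6 - 17.9943 = 59.61 F

59.61 F


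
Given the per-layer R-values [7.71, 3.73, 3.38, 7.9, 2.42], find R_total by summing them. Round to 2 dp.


R_total = 7.71 + 3.73 + 3.38 + 7.9 + 2.42 = 25.14

25.14


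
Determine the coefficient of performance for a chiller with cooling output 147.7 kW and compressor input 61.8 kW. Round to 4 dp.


COP = 147.7 / 61.8 = 2.3900

2.3900


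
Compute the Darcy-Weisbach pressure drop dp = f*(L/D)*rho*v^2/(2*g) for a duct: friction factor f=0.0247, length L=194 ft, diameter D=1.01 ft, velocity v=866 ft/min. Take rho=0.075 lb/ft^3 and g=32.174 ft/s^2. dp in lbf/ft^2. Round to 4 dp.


v_fps = 866/60 = 14.4333 ft/s
dp = 0.0247*(194/1.01)*0.075*14.4333^2/(2*32.174) = 1.1520 lbf/ft^2

1.1520 lbf/ft^2


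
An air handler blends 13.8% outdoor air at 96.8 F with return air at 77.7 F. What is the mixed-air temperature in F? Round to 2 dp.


T_mix = 77.7 + (13.8/100)*(96.8-77.7) = 80.34 F

80.34 F


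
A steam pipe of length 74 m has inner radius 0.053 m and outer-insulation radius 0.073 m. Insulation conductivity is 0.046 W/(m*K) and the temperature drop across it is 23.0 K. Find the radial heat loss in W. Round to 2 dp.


Q = 2*pi*0.046*74*23.0/ln(0.073/0.053) = 1536.46 W

1536.46 W


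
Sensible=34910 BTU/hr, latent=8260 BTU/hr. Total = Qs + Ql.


Qt = 34910 + 8260 = 43170 BTU/hr

43170 BTU/hr


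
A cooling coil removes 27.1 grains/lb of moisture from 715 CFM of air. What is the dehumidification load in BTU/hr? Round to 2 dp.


Q = 0.68 * 715 * 27.1 = 13176.02 BTU/hr

13176.02 BTU/hr


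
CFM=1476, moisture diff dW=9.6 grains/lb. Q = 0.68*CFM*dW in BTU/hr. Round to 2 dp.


Q = 0.68 * 1476 * 9.6 = 9635.33 BTU/hr

9635.33 BTU/hr


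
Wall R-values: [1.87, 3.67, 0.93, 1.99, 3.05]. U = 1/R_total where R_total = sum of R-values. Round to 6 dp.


R_total = 1.87 + 3.67 + 0.93 + 1.99 + 3.05 = 11.51
U = 1/11.51 = 0.086881

0.086881


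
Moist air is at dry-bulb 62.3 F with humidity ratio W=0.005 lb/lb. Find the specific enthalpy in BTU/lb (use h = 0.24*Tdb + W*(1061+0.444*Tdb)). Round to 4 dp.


h = 0.24*62.3 + 0.005*(1061+0.444*62.3) = 20.3953 BTU/lb

20.3953 BTU/lb


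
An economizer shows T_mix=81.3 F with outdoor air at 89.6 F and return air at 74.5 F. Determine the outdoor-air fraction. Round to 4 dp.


frac = (81.3 - 74.5) / (89.6 - 74.5) = 0.4503

0.4503


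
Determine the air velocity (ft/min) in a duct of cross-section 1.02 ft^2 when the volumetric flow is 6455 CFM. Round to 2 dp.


V = 6455 / 1.02 = 6328.43 ft/min

6328.43 ft/min


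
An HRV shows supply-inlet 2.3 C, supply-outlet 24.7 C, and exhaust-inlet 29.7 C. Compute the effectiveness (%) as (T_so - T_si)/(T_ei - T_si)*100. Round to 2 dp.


eff = (24.7-2.3)/(29.7-2.3)*100 = 81.75 %

81.75 %


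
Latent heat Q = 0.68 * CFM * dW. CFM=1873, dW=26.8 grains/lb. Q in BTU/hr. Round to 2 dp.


Q = 0.68 * 1873 * 26.8 = 34133.55 BTU/hr

34133.55 BTU/hr


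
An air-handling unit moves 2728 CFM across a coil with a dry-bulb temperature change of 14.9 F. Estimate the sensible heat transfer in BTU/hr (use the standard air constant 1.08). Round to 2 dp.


Q = 1.08 * 2728 * 14.9 = 43898.98 BTU/hr

43898.98 BTU/hr


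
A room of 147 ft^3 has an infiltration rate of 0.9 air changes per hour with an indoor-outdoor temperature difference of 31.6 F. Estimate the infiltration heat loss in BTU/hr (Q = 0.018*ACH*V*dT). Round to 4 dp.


Q = 0.018 * 0.9 * 147 * 31.6 = 75.2522 BTU/hr

75.2522 BTU/hr


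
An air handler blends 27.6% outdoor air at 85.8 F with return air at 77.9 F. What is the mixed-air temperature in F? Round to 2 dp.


T_mix = 77.9 + (27.6/100)*(85.8-77.9) = 80.08 F

80.08 F


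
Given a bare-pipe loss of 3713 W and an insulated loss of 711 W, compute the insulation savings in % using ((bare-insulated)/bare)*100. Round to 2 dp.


Savings = ((3713-711)/3713)*100 = 80.85 %

80.85 %


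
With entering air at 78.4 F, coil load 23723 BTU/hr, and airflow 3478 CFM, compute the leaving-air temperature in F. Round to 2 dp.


dT = 23723/(1.08*3478) = 6.3156
T_leave = 78.4 - 6.3156 = 72.08 F

72.08 F


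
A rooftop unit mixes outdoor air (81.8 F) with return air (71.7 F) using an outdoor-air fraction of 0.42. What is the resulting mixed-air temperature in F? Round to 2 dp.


T_mix = 0.42*81.8 + 0.58*71.7 = 75.94 F

75.94 F


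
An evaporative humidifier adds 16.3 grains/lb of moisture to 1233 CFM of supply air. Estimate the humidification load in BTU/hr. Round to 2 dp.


Q = 0.68 * 1233 * 16.3 = 13666.57 BTU/hr

13666.57 BTU/hr


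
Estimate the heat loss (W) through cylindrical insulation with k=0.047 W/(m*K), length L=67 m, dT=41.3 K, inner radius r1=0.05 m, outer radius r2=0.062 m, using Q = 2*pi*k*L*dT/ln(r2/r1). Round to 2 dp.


Q = 2*pi*0.047*67*41.3/ln(0.062/0.05) = 3798.74 W

3798.74 W


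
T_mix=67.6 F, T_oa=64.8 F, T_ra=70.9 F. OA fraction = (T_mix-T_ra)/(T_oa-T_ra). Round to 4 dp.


frac = (67.6 - 70.9) / (64.8 - 70.9) = 0.5410

0.5410


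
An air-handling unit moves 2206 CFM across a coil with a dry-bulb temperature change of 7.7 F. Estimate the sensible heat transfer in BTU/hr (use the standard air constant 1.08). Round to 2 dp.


Q = 1.08 * 2206 * 7.7 = 18345.10 BTU/hr

18345.10 BTU/hr


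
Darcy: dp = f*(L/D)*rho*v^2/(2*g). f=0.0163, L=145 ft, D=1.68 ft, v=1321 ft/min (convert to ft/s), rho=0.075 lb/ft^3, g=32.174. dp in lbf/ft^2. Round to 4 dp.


v_fps = 1321/60 = 22.0167 ft/s
dp = 0.0163*(145/1.68)*0.075*22.0167^2/(2*32.174) = 0.7948 lbf/ft^2

0.7948 lbf/ft^2


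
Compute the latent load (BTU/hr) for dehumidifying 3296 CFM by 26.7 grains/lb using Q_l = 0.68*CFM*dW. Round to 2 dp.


Q = 0.68 * 3296 * 26.7 = 59842.18 BTU/hr

59842.18 BTU/hr


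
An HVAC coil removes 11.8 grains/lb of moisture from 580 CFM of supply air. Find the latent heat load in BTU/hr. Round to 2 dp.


Q = 0.68 * 580 * 11.8 = 4653.92 BTU/hr

4653.92 BTU/hr


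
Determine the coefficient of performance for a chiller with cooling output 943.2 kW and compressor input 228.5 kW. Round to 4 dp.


COP = 943.2 / 228.5 = 4.1278

4.1278


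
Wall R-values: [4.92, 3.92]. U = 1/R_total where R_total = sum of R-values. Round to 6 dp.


R_total = 4.92 + 3.92 = 8.84
U = 1/8.84 = 0.113122

0.113122


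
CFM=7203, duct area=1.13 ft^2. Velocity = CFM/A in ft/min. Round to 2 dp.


V = 7203 / 1.13 = 6374.34 ft/min

6374.34 ft/min


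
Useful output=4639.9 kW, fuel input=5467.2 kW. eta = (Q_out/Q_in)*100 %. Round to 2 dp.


eta = (4639.9/5467.2)*100 = 84.87 %

84.87 %


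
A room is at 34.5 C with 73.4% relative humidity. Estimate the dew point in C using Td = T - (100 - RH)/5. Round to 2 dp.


Td = 34.5 - (100-73.4)/5 = 29.18 C

29.18 C


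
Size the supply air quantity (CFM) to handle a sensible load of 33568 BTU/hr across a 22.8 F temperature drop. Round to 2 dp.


CFM = 33568 / (1.08 * 22.8) = 1363.22

1363.22 CFM


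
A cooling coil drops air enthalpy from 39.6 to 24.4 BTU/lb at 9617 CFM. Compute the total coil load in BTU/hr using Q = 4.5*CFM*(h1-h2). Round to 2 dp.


Q = 4.5 * 9617 * (39.6 - 24.4) = 657802.80 BTU/hr

657802.80 BTU/hr


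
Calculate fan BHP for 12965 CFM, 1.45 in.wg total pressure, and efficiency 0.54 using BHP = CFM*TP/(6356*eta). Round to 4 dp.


BHP = 12965 * 1.45 / (6356 * 0.54) = 5.4773 hp

5.4773 hp


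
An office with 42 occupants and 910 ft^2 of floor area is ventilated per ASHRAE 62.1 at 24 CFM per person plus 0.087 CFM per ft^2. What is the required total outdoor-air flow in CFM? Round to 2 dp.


Total = 42*24 + 910*0.087 = 1087.17 CFM

1087.17 CFM


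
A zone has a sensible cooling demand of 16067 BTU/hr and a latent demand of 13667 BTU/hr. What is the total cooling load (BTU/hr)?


Qt = 16067 + 13667 = 29734 BTU/hr

29734 BTU/hr


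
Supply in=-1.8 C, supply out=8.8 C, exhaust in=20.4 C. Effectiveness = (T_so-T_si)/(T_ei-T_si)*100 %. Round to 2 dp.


eff = (8.8-(-1.8))/(20.4-(-1.8))*100 = 47.75 %

47.75 %


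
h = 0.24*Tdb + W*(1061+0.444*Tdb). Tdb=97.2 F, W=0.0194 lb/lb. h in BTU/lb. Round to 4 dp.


h = 0.24*97.2 + 0.0194*(1061+0.444*97.2) = 44.7486 BTU/lb

44.7486 BTU/lb


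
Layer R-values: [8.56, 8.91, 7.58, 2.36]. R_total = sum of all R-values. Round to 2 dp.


R_total = 8.56 + 8.91 + 7.58 + 2.36 = 27.41

27.41


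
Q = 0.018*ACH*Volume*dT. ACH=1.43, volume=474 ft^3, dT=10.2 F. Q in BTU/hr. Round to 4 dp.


Q = 0.018 * 1.43 * 474 * 10.2 = 124.4478 BTU/hr

124.4478 BTU/hr


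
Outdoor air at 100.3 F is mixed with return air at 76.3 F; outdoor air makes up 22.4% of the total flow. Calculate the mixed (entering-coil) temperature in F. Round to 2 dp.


T_mix = 76.3 + (22.4/100)*(100.3-76.3) = 81.68 F

81.68 F


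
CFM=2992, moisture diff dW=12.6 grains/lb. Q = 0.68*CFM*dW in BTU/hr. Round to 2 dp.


Q = 0.68 * 2992 * 12.6 = 25635.46 BTU/hr

25635.46 BTU/hr


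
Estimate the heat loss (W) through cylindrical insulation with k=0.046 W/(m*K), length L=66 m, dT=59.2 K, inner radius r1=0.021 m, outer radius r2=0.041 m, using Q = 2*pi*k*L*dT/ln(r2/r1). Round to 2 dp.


Q = 2*pi*0.046*66*59.2/ln(0.041/0.021) = 1687.89 W

1687.89 W


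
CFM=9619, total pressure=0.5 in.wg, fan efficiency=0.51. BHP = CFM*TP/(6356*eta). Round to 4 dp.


BHP = 9619 * 0.5 / (6356 * 0.51) = 1.4837 hp

1.4837 hp


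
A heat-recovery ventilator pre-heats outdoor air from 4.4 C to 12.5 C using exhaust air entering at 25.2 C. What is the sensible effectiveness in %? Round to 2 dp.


eff = (12.5-4.4)/(25.2-4.4)*100 = 38.94 %

38.94 %


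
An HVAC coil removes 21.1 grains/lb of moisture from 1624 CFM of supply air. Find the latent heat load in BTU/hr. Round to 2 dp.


Q = 0.68 * 1624 * 21.1 = 23301.15 BTU/hr

23301.15 BTU/hr


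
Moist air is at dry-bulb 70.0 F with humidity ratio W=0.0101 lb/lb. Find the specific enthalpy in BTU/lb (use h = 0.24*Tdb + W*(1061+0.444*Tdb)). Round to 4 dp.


h = 0.24*70.0 + 0.0101*(1061+0.444*70.0) = 27.8300 BTU/lb

27.8300 BTU/lb


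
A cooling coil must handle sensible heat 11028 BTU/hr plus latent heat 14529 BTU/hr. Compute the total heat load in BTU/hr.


Qt = 11028 + 14529 = 25557 BTU/hr

25557 BTU/hr


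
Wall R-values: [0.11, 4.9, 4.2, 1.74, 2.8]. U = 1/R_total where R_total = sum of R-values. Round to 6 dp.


R_total = 0.11 + 4.9 + 4.2 + 1.74 + 2.8 = 13.75
U = 1/13.75 = 0.072727

0.072727


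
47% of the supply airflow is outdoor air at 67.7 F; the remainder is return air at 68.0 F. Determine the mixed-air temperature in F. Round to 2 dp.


T_mix = 0.47*67.7 + 0.53*68.0 = 67.86 F

67.86 F


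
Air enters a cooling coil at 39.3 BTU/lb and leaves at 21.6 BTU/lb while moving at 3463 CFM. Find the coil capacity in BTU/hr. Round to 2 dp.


Q = 4.5 * 3463 * (39.3 - 21.6) = 275827.95 BTU/hr

275827.95 BTU/hr


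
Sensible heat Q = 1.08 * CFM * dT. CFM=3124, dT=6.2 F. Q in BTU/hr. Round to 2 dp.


Q = 1.08 * 3124 * 6.2 = 20918.30 BTU/hr

20918.30 BTU/hr


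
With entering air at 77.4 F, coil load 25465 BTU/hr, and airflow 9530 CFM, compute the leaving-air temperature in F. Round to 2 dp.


dT = 25465/(1.08*9530) = 2.4742
T_leave = 77.4 - 2.4742 = 74.93 F

74.93 F


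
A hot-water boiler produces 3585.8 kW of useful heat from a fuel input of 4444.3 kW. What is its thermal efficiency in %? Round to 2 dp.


eta = (3585.8/4444.3)*100 = 80.68 %

80.68 %


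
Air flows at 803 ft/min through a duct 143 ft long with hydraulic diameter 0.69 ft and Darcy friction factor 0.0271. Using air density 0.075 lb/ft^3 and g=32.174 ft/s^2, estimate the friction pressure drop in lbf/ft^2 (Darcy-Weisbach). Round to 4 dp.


v_fps = 803/60 = 13.3833 ft/s
dp = 0.0271*(143/0.69)*0.075*13.3833^2/(2*32.174) = 1.1725 lbf/ft^2

1.1725 lbf/ft^2


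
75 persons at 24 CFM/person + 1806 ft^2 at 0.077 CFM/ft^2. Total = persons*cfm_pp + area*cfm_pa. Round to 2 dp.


Total = 75*24 + 1806*0.077 = 1939.06 CFM

1939.06 CFM


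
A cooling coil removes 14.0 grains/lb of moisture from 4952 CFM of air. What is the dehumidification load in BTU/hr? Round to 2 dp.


Q = 0.68 * 4952 * 14.0 = 47143.04 BTU/hr

47143.04 BTU/hr


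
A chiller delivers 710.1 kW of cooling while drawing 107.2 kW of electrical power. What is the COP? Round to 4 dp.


COP = 710.1 / 107.2 = 6.6241

6.6241


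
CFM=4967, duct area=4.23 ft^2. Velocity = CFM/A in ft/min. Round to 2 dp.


V = 4967 / 4.23 = 1174.23 ft/min

1174.23 ft/min


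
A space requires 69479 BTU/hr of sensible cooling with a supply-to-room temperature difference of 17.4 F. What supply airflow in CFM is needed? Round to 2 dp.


CFM = 69479 / (1.08 * 17.4) = 3697.26

3697.26 CFM


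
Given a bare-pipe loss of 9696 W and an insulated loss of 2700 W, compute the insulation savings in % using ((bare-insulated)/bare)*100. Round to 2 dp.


Savings = ((9696-2700)/9696)*100 = 72.15 %

72.15 %


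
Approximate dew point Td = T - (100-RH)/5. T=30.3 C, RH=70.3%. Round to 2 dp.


Td = 30.3 - (100-70.3)/5 = 24.36 C

24.36 C


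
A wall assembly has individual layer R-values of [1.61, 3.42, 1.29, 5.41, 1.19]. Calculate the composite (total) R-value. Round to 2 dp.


R_total = 1.61 + 3.42 + 1.29 + 5.41 + 1.19 = 12.92

12.92


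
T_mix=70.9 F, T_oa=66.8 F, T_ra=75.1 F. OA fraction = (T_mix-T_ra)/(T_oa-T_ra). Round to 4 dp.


frac = (70.9 - 75.1) / (66.8 - 75.1) = 0.5060

0.5060


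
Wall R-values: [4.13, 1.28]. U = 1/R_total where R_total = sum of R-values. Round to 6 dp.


R_total = 4.13 + 1.28 = 5.41
U = 1/5.41 = 0.184843

0.184843


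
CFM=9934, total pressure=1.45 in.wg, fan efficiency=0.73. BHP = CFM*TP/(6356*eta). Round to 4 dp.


BHP = 9934 * 1.45 / (6356 * 0.73) = 3.1045 hp

3.1045 hp


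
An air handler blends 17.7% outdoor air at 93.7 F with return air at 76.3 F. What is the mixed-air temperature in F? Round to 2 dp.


T_mix = 76.3 + (17.7/100)*(93.7-76.3) = 79.38 F

79.38 F


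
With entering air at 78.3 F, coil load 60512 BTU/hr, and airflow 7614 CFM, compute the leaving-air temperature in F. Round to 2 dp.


dT = 60512/(1.08*7614) = 7.3588
T_leave = 78.3 - 7.3588 = 70.94 F

70.94 F


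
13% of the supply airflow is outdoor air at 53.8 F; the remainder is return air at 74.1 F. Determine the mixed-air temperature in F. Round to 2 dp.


T_mix = 0.13*53.8 + 0.87*74.1 = 71.46 F

71.46 F


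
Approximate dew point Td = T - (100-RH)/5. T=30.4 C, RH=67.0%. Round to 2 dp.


Td = 30.4 - (100-67.0)/5 = 23.80 C

23.80 C


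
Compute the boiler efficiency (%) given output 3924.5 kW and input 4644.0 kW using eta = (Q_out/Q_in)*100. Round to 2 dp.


eta = (3924.5/4644.0)*100 = 84.51 %

84.51 %


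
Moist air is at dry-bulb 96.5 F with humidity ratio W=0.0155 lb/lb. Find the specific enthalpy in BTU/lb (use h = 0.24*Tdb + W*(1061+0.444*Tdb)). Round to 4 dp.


h = 0.24*96.5 + 0.0155*(1061+0.444*96.5) = 40.2696 BTU/lb

40.2696 BTU/lb


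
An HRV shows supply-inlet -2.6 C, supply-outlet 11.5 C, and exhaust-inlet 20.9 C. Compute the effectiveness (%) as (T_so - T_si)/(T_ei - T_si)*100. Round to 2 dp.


eff = (11.5-(-2.6))/(20.9-(-2.6))*100 = 60.00 %

60.00 %


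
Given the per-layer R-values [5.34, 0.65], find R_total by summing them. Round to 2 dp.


R_total = 5.34 + 0.65 = 5.99

5.99


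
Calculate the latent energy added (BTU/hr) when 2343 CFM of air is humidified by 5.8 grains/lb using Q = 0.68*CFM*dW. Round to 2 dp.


Q = 0.68 * 2343 * 5.8 = 9240.79 BTU/hr

9240.79 BTU/hr


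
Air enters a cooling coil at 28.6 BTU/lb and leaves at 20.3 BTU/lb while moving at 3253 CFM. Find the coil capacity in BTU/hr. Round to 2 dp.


Q = 4.5 * 3253 * (28.6 - 20.3) = 121499.55 BTU/hr

121499.55 BTU/hr


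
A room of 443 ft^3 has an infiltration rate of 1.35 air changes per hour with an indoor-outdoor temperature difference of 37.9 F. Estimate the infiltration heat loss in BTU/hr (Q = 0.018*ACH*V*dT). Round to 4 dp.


Q = 0.018 * 1.35 * 443 * 37.9 = 407.9897 BTU/hr

407.9897 BTU/hr


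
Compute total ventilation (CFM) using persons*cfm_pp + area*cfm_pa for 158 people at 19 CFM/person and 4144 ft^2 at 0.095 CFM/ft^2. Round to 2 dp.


Total = 158*19 + 4144*0.095 = 3395.68 CFM

3395.68 CFM


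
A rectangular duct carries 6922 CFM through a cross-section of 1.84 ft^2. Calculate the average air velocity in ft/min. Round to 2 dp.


V = 6922 / 1.84 = 3761.96 ft/min

3761.96 ft/min


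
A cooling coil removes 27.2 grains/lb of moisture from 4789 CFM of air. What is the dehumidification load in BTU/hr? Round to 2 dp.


Q = 0.68 * 4789 * 27.2 = 88577.34 BTU/hr

88577.34 BTU/hr


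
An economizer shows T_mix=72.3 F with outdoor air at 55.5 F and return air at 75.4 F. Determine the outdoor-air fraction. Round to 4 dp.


frac = (72.3 - 75.4) / (55.5 - 75.4) = 0.1558

0.1558


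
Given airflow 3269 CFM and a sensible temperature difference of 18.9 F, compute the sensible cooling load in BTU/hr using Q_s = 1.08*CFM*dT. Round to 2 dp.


Q = 1.08 * 3269 * 18.9 = 66726.83 BTU/hr

66726.83 BTU/hr


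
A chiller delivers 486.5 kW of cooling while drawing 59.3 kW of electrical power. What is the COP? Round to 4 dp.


COP = 486.5 / 59.3 = 8.2040

8.2040


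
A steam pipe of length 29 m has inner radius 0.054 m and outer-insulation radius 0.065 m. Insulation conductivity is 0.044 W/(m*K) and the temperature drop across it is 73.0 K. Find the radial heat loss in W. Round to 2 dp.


Q = 2*pi*0.044*29*73.0/ln(0.065/0.054) = 3156.72 W

3156.72 W


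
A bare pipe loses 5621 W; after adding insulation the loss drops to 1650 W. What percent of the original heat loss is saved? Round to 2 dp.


Savings = ((5621-1650)/5621)*100 = 70.65 %

70.65 %


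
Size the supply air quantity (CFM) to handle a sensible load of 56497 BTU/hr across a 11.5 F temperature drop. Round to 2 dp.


CFM = 56497 / (1.08 * 11.5) = 4548.87

4548.87 CFM


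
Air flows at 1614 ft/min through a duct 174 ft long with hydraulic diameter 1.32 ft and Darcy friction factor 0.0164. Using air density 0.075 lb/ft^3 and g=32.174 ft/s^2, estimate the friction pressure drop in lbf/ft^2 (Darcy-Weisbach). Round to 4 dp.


v_fps = 1614/60 = 26.9 ft/s
dp = 0.0164*(174/1.32)*0.075*26.9^2/(2*32.174) = 1.8233 lbf/ft^2

1.8233 lbf/ft^2


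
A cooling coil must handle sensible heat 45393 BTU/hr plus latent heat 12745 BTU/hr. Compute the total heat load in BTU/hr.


Qt = 45393 + 12745 = 58138 BTU/hr

58138 BTU/hr


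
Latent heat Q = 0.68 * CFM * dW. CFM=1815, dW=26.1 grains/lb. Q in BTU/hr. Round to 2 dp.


Q = 0.68 * 1815 * 26.1 = 32212.62 BTU/hr

32212.62 BTU/hr


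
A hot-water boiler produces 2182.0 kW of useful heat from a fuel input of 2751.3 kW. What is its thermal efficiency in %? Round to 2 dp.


eta = (2182.0/2751.3)*100 = 79.31 %

79.31 %


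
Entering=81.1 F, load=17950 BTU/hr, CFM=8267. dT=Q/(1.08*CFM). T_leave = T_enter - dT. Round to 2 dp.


dT = 17950/(1.08*8267) = 2.0104
T_leave = 81.1 - 2.0104 = 79.09 F

79.09 F


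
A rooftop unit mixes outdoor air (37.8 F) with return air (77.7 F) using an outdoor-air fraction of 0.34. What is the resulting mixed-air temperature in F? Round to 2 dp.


T_mix = 0.34*37.8 + 0.66*77.7 = 64.13 F

64.13 F


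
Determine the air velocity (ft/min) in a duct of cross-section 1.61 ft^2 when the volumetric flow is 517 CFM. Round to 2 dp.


V = 517 / 1.61 = 321.12 ft/min

321.12 ft/min


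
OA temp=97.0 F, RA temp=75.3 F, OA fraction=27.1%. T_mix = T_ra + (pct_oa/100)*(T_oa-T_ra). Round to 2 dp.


T_mix = 75.3 + (27.1/100)*(97.0-75.3) = 81.18 F

81.18 F


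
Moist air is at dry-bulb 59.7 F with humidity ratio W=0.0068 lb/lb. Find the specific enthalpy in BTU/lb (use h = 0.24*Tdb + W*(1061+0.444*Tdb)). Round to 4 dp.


h = 0.24*59.7 + 0.0068*(1061+0.444*59.7) = 21.7230 BTU/lb

21.7230 BTU/lb
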